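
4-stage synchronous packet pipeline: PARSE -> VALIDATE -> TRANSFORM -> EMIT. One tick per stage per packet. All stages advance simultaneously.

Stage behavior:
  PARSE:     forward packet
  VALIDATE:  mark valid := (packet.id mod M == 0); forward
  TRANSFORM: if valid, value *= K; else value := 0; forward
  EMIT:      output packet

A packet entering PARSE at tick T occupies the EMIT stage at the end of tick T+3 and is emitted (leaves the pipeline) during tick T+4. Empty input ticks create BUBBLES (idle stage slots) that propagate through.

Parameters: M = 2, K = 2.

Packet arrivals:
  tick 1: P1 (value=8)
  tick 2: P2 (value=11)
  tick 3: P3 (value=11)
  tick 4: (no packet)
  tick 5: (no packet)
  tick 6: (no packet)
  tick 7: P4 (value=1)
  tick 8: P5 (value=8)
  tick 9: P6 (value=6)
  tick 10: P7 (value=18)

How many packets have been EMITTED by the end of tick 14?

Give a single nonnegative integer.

Answer: 7

Derivation:
Tick 1: [PARSE:P1(v=8,ok=F), VALIDATE:-, TRANSFORM:-, EMIT:-] out:-; in:P1
Tick 2: [PARSE:P2(v=11,ok=F), VALIDATE:P1(v=8,ok=F), TRANSFORM:-, EMIT:-] out:-; in:P2
Tick 3: [PARSE:P3(v=11,ok=F), VALIDATE:P2(v=11,ok=T), TRANSFORM:P1(v=0,ok=F), EMIT:-] out:-; in:P3
Tick 4: [PARSE:-, VALIDATE:P3(v=11,ok=F), TRANSFORM:P2(v=22,ok=T), EMIT:P1(v=0,ok=F)] out:-; in:-
Tick 5: [PARSE:-, VALIDATE:-, TRANSFORM:P3(v=0,ok=F), EMIT:P2(v=22,ok=T)] out:P1(v=0); in:-
Tick 6: [PARSE:-, VALIDATE:-, TRANSFORM:-, EMIT:P3(v=0,ok=F)] out:P2(v=22); in:-
Tick 7: [PARSE:P4(v=1,ok=F), VALIDATE:-, TRANSFORM:-, EMIT:-] out:P3(v=0); in:P4
Tick 8: [PARSE:P5(v=8,ok=F), VALIDATE:P4(v=1,ok=T), TRANSFORM:-, EMIT:-] out:-; in:P5
Tick 9: [PARSE:P6(v=6,ok=F), VALIDATE:P5(v=8,ok=F), TRANSFORM:P4(v=2,ok=T), EMIT:-] out:-; in:P6
Tick 10: [PARSE:P7(v=18,ok=F), VALIDATE:P6(v=6,ok=T), TRANSFORM:P5(v=0,ok=F), EMIT:P4(v=2,ok=T)] out:-; in:P7
Tick 11: [PARSE:-, VALIDATE:P7(v=18,ok=F), TRANSFORM:P6(v=12,ok=T), EMIT:P5(v=0,ok=F)] out:P4(v=2); in:-
Tick 12: [PARSE:-, VALIDATE:-, TRANSFORM:P7(v=0,ok=F), EMIT:P6(v=12,ok=T)] out:P5(v=0); in:-
Tick 13: [PARSE:-, VALIDATE:-, TRANSFORM:-, EMIT:P7(v=0,ok=F)] out:P6(v=12); in:-
Tick 14: [PARSE:-, VALIDATE:-, TRANSFORM:-, EMIT:-] out:P7(v=0); in:-
Emitted by tick 14: ['P1', 'P2', 'P3', 'P4', 'P5', 'P6', 'P7']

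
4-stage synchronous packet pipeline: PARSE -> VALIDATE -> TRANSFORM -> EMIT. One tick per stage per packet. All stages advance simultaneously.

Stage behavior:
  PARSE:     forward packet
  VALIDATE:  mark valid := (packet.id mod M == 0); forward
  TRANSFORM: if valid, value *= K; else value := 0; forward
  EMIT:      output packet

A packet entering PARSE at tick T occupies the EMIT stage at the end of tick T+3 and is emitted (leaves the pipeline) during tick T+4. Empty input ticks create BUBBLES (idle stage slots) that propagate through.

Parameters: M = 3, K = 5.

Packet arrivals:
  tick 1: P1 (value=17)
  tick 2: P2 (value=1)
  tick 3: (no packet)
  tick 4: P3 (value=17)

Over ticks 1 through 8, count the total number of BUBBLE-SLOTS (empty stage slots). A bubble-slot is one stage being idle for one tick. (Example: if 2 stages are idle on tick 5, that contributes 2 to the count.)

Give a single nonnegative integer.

Answer: 20

Derivation:
Tick 1: [PARSE:P1(v=17,ok=F), VALIDATE:-, TRANSFORM:-, EMIT:-] out:-; bubbles=3
Tick 2: [PARSE:P2(v=1,ok=F), VALIDATE:P1(v=17,ok=F), TRANSFORM:-, EMIT:-] out:-; bubbles=2
Tick 3: [PARSE:-, VALIDATE:P2(v=1,ok=F), TRANSFORM:P1(v=0,ok=F), EMIT:-] out:-; bubbles=2
Tick 4: [PARSE:P3(v=17,ok=F), VALIDATE:-, TRANSFORM:P2(v=0,ok=F), EMIT:P1(v=0,ok=F)] out:-; bubbles=1
Tick 5: [PARSE:-, VALIDATE:P3(v=17,ok=T), TRANSFORM:-, EMIT:P2(v=0,ok=F)] out:P1(v=0); bubbles=2
Tick 6: [PARSE:-, VALIDATE:-, TRANSFORM:P3(v=85,ok=T), EMIT:-] out:P2(v=0); bubbles=3
Tick 7: [PARSE:-, VALIDATE:-, TRANSFORM:-, EMIT:P3(v=85,ok=T)] out:-; bubbles=3
Tick 8: [PARSE:-, VALIDATE:-, TRANSFORM:-, EMIT:-] out:P3(v=85); bubbles=4
Total bubble-slots: 20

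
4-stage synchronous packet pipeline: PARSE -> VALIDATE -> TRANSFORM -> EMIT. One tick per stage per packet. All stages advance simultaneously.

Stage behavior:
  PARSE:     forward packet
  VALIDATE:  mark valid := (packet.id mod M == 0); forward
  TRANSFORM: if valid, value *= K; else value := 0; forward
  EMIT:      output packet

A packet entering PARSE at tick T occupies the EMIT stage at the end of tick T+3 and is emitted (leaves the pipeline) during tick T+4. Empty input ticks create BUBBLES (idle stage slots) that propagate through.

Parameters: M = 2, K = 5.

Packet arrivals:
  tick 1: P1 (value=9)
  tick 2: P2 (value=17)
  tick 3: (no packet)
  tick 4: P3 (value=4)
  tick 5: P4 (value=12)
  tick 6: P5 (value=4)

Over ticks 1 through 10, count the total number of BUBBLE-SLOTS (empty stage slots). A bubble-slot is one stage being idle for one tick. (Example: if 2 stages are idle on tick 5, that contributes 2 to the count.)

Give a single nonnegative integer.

Tick 1: [PARSE:P1(v=9,ok=F), VALIDATE:-, TRANSFORM:-, EMIT:-] out:-; bubbles=3
Tick 2: [PARSE:P2(v=17,ok=F), VALIDATE:P1(v=9,ok=F), TRANSFORM:-, EMIT:-] out:-; bubbles=2
Tick 3: [PARSE:-, VALIDATE:P2(v=17,ok=T), TRANSFORM:P1(v=0,ok=F), EMIT:-] out:-; bubbles=2
Tick 4: [PARSE:P3(v=4,ok=F), VALIDATE:-, TRANSFORM:P2(v=85,ok=T), EMIT:P1(v=0,ok=F)] out:-; bubbles=1
Tick 5: [PARSE:P4(v=12,ok=F), VALIDATE:P3(v=4,ok=F), TRANSFORM:-, EMIT:P2(v=85,ok=T)] out:P1(v=0); bubbles=1
Tick 6: [PARSE:P5(v=4,ok=F), VALIDATE:P4(v=12,ok=T), TRANSFORM:P3(v=0,ok=F), EMIT:-] out:P2(v=85); bubbles=1
Tick 7: [PARSE:-, VALIDATE:P5(v=4,ok=F), TRANSFORM:P4(v=60,ok=T), EMIT:P3(v=0,ok=F)] out:-; bubbles=1
Tick 8: [PARSE:-, VALIDATE:-, TRANSFORM:P5(v=0,ok=F), EMIT:P4(v=60,ok=T)] out:P3(v=0); bubbles=2
Tick 9: [PARSE:-, VALIDATE:-, TRANSFORM:-, EMIT:P5(v=0,ok=F)] out:P4(v=60); bubbles=3
Tick 10: [PARSE:-, VALIDATE:-, TRANSFORM:-, EMIT:-] out:P5(v=0); bubbles=4
Total bubble-slots: 20

Answer: 20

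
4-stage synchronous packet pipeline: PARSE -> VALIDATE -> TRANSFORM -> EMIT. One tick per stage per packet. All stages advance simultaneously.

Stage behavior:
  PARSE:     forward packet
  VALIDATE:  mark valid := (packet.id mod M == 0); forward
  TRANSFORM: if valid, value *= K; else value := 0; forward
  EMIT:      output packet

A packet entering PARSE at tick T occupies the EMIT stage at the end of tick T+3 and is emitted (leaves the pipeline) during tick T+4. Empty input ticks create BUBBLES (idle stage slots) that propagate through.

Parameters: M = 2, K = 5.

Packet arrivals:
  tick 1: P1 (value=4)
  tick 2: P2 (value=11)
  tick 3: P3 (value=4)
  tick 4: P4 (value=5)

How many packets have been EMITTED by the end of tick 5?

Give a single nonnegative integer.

Answer: 1

Derivation:
Tick 1: [PARSE:P1(v=4,ok=F), VALIDATE:-, TRANSFORM:-, EMIT:-] out:-; in:P1
Tick 2: [PARSE:P2(v=11,ok=F), VALIDATE:P1(v=4,ok=F), TRANSFORM:-, EMIT:-] out:-; in:P2
Tick 3: [PARSE:P3(v=4,ok=F), VALIDATE:P2(v=11,ok=T), TRANSFORM:P1(v=0,ok=F), EMIT:-] out:-; in:P3
Tick 4: [PARSE:P4(v=5,ok=F), VALIDATE:P3(v=4,ok=F), TRANSFORM:P2(v=55,ok=T), EMIT:P1(v=0,ok=F)] out:-; in:P4
Tick 5: [PARSE:-, VALIDATE:P4(v=5,ok=T), TRANSFORM:P3(v=0,ok=F), EMIT:P2(v=55,ok=T)] out:P1(v=0); in:-
Emitted by tick 5: ['P1']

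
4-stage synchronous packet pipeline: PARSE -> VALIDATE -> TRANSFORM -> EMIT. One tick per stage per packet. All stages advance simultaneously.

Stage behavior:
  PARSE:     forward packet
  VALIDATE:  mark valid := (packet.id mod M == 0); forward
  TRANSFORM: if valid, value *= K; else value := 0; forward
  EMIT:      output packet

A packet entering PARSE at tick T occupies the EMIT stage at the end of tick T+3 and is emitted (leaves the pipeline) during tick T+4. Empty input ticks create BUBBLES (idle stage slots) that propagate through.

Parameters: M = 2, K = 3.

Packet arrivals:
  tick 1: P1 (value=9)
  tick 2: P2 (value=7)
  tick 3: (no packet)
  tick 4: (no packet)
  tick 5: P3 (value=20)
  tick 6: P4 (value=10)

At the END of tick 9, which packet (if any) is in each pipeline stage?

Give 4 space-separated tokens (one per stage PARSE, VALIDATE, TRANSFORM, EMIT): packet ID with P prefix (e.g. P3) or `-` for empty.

Tick 1: [PARSE:P1(v=9,ok=F), VALIDATE:-, TRANSFORM:-, EMIT:-] out:-; in:P1
Tick 2: [PARSE:P2(v=7,ok=F), VALIDATE:P1(v=9,ok=F), TRANSFORM:-, EMIT:-] out:-; in:P2
Tick 3: [PARSE:-, VALIDATE:P2(v=7,ok=T), TRANSFORM:P1(v=0,ok=F), EMIT:-] out:-; in:-
Tick 4: [PARSE:-, VALIDATE:-, TRANSFORM:P2(v=21,ok=T), EMIT:P1(v=0,ok=F)] out:-; in:-
Tick 5: [PARSE:P3(v=20,ok=F), VALIDATE:-, TRANSFORM:-, EMIT:P2(v=21,ok=T)] out:P1(v=0); in:P3
Tick 6: [PARSE:P4(v=10,ok=F), VALIDATE:P3(v=20,ok=F), TRANSFORM:-, EMIT:-] out:P2(v=21); in:P4
Tick 7: [PARSE:-, VALIDATE:P4(v=10,ok=T), TRANSFORM:P3(v=0,ok=F), EMIT:-] out:-; in:-
Tick 8: [PARSE:-, VALIDATE:-, TRANSFORM:P4(v=30,ok=T), EMIT:P3(v=0,ok=F)] out:-; in:-
Tick 9: [PARSE:-, VALIDATE:-, TRANSFORM:-, EMIT:P4(v=30,ok=T)] out:P3(v=0); in:-
At end of tick 9: ['-', '-', '-', 'P4']

Answer: - - - P4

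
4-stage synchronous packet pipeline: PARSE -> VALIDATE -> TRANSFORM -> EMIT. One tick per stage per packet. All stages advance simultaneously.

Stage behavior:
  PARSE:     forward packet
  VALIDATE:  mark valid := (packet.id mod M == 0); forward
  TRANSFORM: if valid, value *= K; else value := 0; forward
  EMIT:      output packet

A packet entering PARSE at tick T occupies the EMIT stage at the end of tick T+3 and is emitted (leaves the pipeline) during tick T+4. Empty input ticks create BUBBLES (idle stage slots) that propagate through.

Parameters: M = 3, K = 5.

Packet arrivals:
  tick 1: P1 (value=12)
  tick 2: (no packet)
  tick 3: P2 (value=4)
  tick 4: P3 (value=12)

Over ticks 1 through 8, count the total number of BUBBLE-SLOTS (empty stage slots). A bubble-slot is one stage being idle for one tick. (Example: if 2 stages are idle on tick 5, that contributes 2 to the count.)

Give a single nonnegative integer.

Answer: 20

Derivation:
Tick 1: [PARSE:P1(v=12,ok=F), VALIDATE:-, TRANSFORM:-, EMIT:-] out:-; bubbles=3
Tick 2: [PARSE:-, VALIDATE:P1(v=12,ok=F), TRANSFORM:-, EMIT:-] out:-; bubbles=3
Tick 3: [PARSE:P2(v=4,ok=F), VALIDATE:-, TRANSFORM:P1(v=0,ok=F), EMIT:-] out:-; bubbles=2
Tick 4: [PARSE:P3(v=12,ok=F), VALIDATE:P2(v=4,ok=F), TRANSFORM:-, EMIT:P1(v=0,ok=F)] out:-; bubbles=1
Tick 5: [PARSE:-, VALIDATE:P3(v=12,ok=T), TRANSFORM:P2(v=0,ok=F), EMIT:-] out:P1(v=0); bubbles=2
Tick 6: [PARSE:-, VALIDATE:-, TRANSFORM:P3(v=60,ok=T), EMIT:P2(v=0,ok=F)] out:-; bubbles=2
Tick 7: [PARSE:-, VALIDATE:-, TRANSFORM:-, EMIT:P3(v=60,ok=T)] out:P2(v=0); bubbles=3
Tick 8: [PARSE:-, VALIDATE:-, TRANSFORM:-, EMIT:-] out:P3(v=60); bubbles=4
Total bubble-slots: 20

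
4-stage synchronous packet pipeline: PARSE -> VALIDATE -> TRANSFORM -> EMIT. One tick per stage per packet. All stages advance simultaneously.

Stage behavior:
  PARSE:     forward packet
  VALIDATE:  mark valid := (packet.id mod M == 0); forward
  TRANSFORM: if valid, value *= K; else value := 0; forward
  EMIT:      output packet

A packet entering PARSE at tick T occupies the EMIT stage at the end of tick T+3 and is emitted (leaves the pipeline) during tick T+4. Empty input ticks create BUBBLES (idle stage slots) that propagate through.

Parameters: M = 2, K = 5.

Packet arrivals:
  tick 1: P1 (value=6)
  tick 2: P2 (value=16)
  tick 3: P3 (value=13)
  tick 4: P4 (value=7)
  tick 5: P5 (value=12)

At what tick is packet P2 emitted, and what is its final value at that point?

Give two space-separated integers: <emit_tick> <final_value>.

Tick 1: [PARSE:P1(v=6,ok=F), VALIDATE:-, TRANSFORM:-, EMIT:-] out:-; in:P1
Tick 2: [PARSE:P2(v=16,ok=F), VALIDATE:P1(v=6,ok=F), TRANSFORM:-, EMIT:-] out:-; in:P2
Tick 3: [PARSE:P3(v=13,ok=F), VALIDATE:P2(v=16,ok=T), TRANSFORM:P1(v=0,ok=F), EMIT:-] out:-; in:P3
Tick 4: [PARSE:P4(v=7,ok=F), VALIDATE:P3(v=13,ok=F), TRANSFORM:P2(v=80,ok=T), EMIT:P1(v=0,ok=F)] out:-; in:P4
Tick 5: [PARSE:P5(v=12,ok=F), VALIDATE:P4(v=7,ok=T), TRANSFORM:P3(v=0,ok=F), EMIT:P2(v=80,ok=T)] out:P1(v=0); in:P5
Tick 6: [PARSE:-, VALIDATE:P5(v=12,ok=F), TRANSFORM:P4(v=35,ok=T), EMIT:P3(v=0,ok=F)] out:P2(v=80); in:-
Tick 7: [PARSE:-, VALIDATE:-, TRANSFORM:P5(v=0,ok=F), EMIT:P4(v=35,ok=T)] out:P3(v=0); in:-
Tick 8: [PARSE:-, VALIDATE:-, TRANSFORM:-, EMIT:P5(v=0,ok=F)] out:P4(v=35); in:-
Tick 9: [PARSE:-, VALIDATE:-, TRANSFORM:-, EMIT:-] out:P5(v=0); in:-
P2: arrives tick 2, valid=True (id=2, id%2=0), emit tick 6, final value 80

Answer: 6 80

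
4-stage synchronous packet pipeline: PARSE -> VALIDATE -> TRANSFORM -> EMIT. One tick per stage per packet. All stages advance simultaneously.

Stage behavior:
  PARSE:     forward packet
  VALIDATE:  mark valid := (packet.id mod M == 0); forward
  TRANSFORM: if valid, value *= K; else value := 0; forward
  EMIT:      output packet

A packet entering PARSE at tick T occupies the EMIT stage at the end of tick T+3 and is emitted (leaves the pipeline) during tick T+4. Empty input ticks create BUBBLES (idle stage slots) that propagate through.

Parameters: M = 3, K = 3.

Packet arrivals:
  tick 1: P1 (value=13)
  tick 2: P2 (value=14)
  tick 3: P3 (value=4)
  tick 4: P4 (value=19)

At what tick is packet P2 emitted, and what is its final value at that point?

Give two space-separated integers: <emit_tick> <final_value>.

Tick 1: [PARSE:P1(v=13,ok=F), VALIDATE:-, TRANSFORM:-, EMIT:-] out:-; in:P1
Tick 2: [PARSE:P2(v=14,ok=F), VALIDATE:P1(v=13,ok=F), TRANSFORM:-, EMIT:-] out:-; in:P2
Tick 3: [PARSE:P3(v=4,ok=F), VALIDATE:P2(v=14,ok=F), TRANSFORM:P1(v=0,ok=F), EMIT:-] out:-; in:P3
Tick 4: [PARSE:P4(v=19,ok=F), VALIDATE:P3(v=4,ok=T), TRANSFORM:P2(v=0,ok=F), EMIT:P1(v=0,ok=F)] out:-; in:P4
Tick 5: [PARSE:-, VALIDATE:P4(v=19,ok=F), TRANSFORM:P3(v=12,ok=T), EMIT:P2(v=0,ok=F)] out:P1(v=0); in:-
Tick 6: [PARSE:-, VALIDATE:-, TRANSFORM:P4(v=0,ok=F), EMIT:P3(v=12,ok=T)] out:P2(v=0); in:-
Tick 7: [PARSE:-, VALIDATE:-, TRANSFORM:-, EMIT:P4(v=0,ok=F)] out:P3(v=12); in:-
Tick 8: [PARSE:-, VALIDATE:-, TRANSFORM:-, EMIT:-] out:P4(v=0); in:-
P2: arrives tick 2, valid=False (id=2, id%3=2), emit tick 6, final value 0

Answer: 6 0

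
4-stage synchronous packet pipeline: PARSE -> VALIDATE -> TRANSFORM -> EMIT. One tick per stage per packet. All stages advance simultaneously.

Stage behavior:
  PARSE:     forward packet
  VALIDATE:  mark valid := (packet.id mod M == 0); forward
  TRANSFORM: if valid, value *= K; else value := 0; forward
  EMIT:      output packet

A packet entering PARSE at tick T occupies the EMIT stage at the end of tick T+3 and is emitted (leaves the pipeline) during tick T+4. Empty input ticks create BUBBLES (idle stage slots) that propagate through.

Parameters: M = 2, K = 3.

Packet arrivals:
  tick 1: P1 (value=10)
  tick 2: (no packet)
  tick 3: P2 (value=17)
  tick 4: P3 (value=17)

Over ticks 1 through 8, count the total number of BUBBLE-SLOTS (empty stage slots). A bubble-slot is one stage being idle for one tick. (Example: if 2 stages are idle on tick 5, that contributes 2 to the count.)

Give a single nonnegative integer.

Tick 1: [PARSE:P1(v=10,ok=F), VALIDATE:-, TRANSFORM:-, EMIT:-] out:-; bubbles=3
Tick 2: [PARSE:-, VALIDATE:P1(v=10,ok=F), TRANSFORM:-, EMIT:-] out:-; bubbles=3
Tick 3: [PARSE:P2(v=17,ok=F), VALIDATE:-, TRANSFORM:P1(v=0,ok=F), EMIT:-] out:-; bubbles=2
Tick 4: [PARSE:P3(v=17,ok=F), VALIDATE:P2(v=17,ok=T), TRANSFORM:-, EMIT:P1(v=0,ok=F)] out:-; bubbles=1
Tick 5: [PARSE:-, VALIDATE:P3(v=17,ok=F), TRANSFORM:P2(v=51,ok=T), EMIT:-] out:P1(v=0); bubbles=2
Tick 6: [PARSE:-, VALIDATE:-, TRANSFORM:P3(v=0,ok=F), EMIT:P2(v=51,ok=T)] out:-; bubbles=2
Tick 7: [PARSE:-, VALIDATE:-, TRANSFORM:-, EMIT:P3(v=0,ok=F)] out:P2(v=51); bubbles=3
Tick 8: [PARSE:-, VALIDATE:-, TRANSFORM:-, EMIT:-] out:P3(v=0); bubbles=4
Total bubble-slots: 20

Answer: 20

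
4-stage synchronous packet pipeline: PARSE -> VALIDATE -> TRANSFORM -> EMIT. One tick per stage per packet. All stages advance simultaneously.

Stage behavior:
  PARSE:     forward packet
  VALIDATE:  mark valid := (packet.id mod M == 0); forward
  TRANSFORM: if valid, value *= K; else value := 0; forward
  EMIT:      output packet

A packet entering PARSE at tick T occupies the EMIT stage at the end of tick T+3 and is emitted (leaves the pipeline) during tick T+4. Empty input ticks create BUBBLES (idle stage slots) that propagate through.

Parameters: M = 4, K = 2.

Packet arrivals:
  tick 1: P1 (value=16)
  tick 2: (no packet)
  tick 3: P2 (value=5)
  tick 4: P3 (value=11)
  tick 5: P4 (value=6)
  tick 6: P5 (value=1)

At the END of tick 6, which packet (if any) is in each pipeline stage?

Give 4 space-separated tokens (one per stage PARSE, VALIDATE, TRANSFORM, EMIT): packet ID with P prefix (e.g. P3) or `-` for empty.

Tick 1: [PARSE:P1(v=16,ok=F), VALIDATE:-, TRANSFORM:-, EMIT:-] out:-; in:P1
Tick 2: [PARSE:-, VALIDATE:P1(v=16,ok=F), TRANSFORM:-, EMIT:-] out:-; in:-
Tick 3: [PARSE:P2(v=5,ok=F), VALIDATE:-, TRANSFORM:P1(v=0,ok=F), EMIT:-] out:-; in:P2
Tick 4: [PARSE:P3(v=11,ok=F), VALIDATE:P2(v=5,ok=F), TRANSFORM:-, EMIT:P1(v=0,ok=F)] out:-; in:P3
Tick 5: [PARSE:P4(v=6,ok=F), VALIDATE:P3(v=11,ok=F), TRANSFORM:P2(v=0,ok=F), EMIT:-] out:P1(v=0); in:P4
Tick 6: [PARSE:P5(v=1,ok=F), VALIDATE:P4(v=6,ok=T), TRANSFORM:P3(v=0,ok=F), EMIT:P2(v=0,ok=F)] out:-; in:P5
At end of tick 6: ['P5', 'P4', 'P3', 'P2']

Answer: P5 P4 P3 P2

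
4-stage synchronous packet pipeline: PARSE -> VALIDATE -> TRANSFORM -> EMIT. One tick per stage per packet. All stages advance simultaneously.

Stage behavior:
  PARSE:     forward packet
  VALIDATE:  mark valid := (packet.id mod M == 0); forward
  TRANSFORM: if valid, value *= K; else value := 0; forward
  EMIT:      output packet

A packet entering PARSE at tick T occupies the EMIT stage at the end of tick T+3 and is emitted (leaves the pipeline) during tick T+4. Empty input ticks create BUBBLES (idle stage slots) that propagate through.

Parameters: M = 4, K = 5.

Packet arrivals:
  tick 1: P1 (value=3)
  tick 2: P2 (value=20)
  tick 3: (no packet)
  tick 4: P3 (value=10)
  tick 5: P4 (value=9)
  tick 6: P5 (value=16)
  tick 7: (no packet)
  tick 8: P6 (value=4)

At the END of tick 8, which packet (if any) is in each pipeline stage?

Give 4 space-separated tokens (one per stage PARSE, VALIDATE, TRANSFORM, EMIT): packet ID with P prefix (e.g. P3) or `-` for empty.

Tick 1: [PARSE:P1(v=3,ok=F), VALIDATE:-, TRANSFORM:-, EMIT:-] out:-; in:P1
Tick 2: [PARSE:P2(v=20,ok=F), VALIDATE:P1(v=3,ok=F), TRANSFORM:-, EMIT:-] out:-; in:P2
Tick 3: [PARSE:-, VALIDATE:P2(v=20,ok=F), TRANSFORM:P1(v=0,ok=F), EMIT:-] out:-; in:-
Tick 4: [PARSE:P3(v=10,ok=F), VALIDATE:-, TRANSFORM:P2(v=0,ok=F), EMIT:P1(v=0,ok=F)] out:-; in:P3
Tick 5: [PARSE:P4(v=9,ok=F), VALIDATE:P3(v=10,ok=F), TRANSFORM:-, EMIT:P2(v=0,ok=F)] out:P1(v=0); in:P4
Tick 6: [PARSE:P5(v=16,ok=F), VALIDATE:P4(v=9,ok=T), TRANSFORM:P3(v=0,ok=F), EMIT:-] out:P2(v=0); in:P5
Tick 7: [PARSE:-, VALIDATE:P5(v=16,ok=F), TRANSFORM:P4(v=45,ok=T), EMIT:P3(v=0,ok=F)] out:-; in:-
Tick 8: [PARSE:P6(v=4,ok=F), VALIDATE:-, TRANSFORM:P5(v=0,ok=F), EMIT:P4(v=45,ok=T)] out:P3(v=0); in:P6
At end of tick 8: ['P6', '-', 'P5', 'P4']

Answer: P6 - P5 P4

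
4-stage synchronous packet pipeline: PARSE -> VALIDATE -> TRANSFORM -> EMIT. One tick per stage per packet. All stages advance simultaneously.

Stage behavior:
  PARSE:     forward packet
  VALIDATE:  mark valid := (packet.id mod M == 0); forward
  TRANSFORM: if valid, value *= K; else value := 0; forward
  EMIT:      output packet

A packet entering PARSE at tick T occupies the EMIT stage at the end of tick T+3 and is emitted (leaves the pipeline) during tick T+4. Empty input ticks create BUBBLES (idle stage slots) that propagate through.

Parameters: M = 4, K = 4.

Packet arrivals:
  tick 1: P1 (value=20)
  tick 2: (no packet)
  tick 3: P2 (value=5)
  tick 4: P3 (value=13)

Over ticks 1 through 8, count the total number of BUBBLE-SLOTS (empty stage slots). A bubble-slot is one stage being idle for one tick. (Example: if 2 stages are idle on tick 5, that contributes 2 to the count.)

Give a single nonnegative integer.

Answer: 20

Derivation:
Tick 1: [PARSE:P1(v=20,ok=F), VALIDATE:-, TRANSFORM:-, EMIT:-] out:-; bubbles=3
Tick 2: [PARSE:-, VALIDATE:P1(v=20,ok=F), TRANSFORM:-, EMIT:-] out:-; bubbles=3
Tick 3: [PARSE:P2(v=5,ok=F), VALIDATE:-, TRANSFORM:P1(v=0,ok=F), EMIT:-] out:-; bubbles=2
Tick 4: [PARSE:P3(v=13,ok=F), VALIDATE:P2(v=5,ok=F), TRANSFORM:-, EMIT:P1(v=0,ok=F)] out:-; bubbles=1
Tick 5: [PARSE:-, VALIDATE:P3(v=13,ok=F), TRANSFORM:P2(v=0,ok=F), EMIT:-] out:P1(v=0); bubbles=2
Tick 6: [PARSE:-, VALIDATE:-, TRANSFORM:P3(v=0,ok=F), EMIT:P2(v=0,ok=F)] out:-; bubbles=2
Tick 7: [PARSE:-, VALIDATE:-, TRANSFORM:-, EMIT:P3(v=0,ok=F)] out:P2(v=0); bubbles=3
Tick 8: [PARSE:-, VALIDATE:-, TRANSFORM:-, EMIT:-] out:P3(v=0); bubbles=4
Total bubble-slots: 20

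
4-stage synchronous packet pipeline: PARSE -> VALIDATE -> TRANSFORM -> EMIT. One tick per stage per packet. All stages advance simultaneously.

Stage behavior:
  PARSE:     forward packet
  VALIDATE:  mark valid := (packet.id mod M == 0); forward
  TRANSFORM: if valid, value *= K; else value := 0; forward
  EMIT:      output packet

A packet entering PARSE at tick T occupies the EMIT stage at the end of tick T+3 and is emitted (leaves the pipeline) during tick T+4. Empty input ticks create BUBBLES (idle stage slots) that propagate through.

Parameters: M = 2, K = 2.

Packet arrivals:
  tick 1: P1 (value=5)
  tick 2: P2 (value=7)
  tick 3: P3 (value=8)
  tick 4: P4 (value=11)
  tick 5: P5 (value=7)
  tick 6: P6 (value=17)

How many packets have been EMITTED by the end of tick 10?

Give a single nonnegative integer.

Tick 1: [PARSE:P1(v=5,ok=F), VALIDATE:-, TRANSFORM:-, EMIT:-] out:-; in:P1
Tick 2: [PARSE:P2(v=7,ok=F), VALIDATE:P1(v=5,ok=F), TRANSFORM:-, EMIT:-] out:-; in:P2
Tick 3: [PARSE:P3(v=8,ok=F), VALIDATE:P2(v=7,ok=T), TRANSFORM:P1(v=0,ok=F), EMIT:-] out:-; in:P3
Tick 4: [PARSE:P4(v=11,ok=F), VALIDATE:P3(v=8,ok=F), TRANSFORM:P2(v=14,ok=T), EMIT:P1(v=0,ok=F)] out:-; in:P4
Tick 5: [PARSE:P5(v=7,ok=F), VALIDATE:P4(v=11,ok=T), TRANSFORM:P3(v=0,ok=F), EMIT:P2(v=14,ok=T)] out:P1(v=0); in:P5
Tick 6: [PARSE:P6(v=17,ok=F), VALIDATE:P5(v=7,ok=F), TRANSFORM:P4(v=22,ok=T), EMIT:P3(v=0,ok=F)] out:P2(v=14); in:P6
Tick 7: [PARSE:-, VALIDATE:P6(v=17,ok=T), TRANSFORM:P5(v=0,ok=F), EMIT:P4(v=22,ok=T)] out:P3(v=0); in:-
Tick 8: [PARSE:-, VALIDATE:-, TRANSFORM:P6(v=34,ok=T), EMIT:P5(v=0,ok=F)] out:P4(v=22); in:-
Tick 9: [PARSE:-, VALIDATE:-, TRANSFORM:-, EMIT:P6(v=34,ok=T)] out:P5(v=0); in:-
Tick 10: [PARSE:-, VALIDATE:-, TRANSFORM:-, EMIT:-] out:P6(v=34); in:-
Emitted by tick 10: ['P1', 'P2', 'P3', 'P4', 'P5', 'P6']

Answer: 6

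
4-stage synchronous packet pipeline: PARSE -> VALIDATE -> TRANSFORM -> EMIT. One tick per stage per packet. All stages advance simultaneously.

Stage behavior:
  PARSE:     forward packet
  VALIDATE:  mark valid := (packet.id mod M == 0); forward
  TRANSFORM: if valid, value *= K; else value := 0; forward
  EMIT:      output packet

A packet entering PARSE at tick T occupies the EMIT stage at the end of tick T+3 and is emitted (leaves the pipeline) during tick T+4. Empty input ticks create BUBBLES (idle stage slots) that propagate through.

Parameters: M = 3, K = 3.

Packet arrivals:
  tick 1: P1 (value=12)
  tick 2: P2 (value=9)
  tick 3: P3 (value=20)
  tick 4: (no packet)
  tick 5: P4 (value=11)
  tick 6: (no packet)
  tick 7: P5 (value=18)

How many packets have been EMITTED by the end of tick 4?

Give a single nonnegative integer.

Tick 1: [PARSE:P1(v=12,ok=F), VALIDATE:-, TRANSFORM:-, EMIT:-] out:-; in:P1
Tick 2: [PARSE:P2(v=9,ok=F), VALIDATE:P1(v=12,ok=F), TRANSFORM:-, EMIT:-] out:-; in:P2
Tick 3: [PARSE:P3(v=20,ok=F), VALIDATE:P2(v=9,ok=F), TRANSFORM:P1(v=0,ok=F), EMIT:-] out:-; in:P3
Tick 4: [PARSE:-, VALIDATE:P3(v=20,ok=T), TRANSFORM:P2(v=0,ok=F), EMIT:P1(v=0,ok=F)] out:-; in:-
Emitted by tick 4: []

Answer: 0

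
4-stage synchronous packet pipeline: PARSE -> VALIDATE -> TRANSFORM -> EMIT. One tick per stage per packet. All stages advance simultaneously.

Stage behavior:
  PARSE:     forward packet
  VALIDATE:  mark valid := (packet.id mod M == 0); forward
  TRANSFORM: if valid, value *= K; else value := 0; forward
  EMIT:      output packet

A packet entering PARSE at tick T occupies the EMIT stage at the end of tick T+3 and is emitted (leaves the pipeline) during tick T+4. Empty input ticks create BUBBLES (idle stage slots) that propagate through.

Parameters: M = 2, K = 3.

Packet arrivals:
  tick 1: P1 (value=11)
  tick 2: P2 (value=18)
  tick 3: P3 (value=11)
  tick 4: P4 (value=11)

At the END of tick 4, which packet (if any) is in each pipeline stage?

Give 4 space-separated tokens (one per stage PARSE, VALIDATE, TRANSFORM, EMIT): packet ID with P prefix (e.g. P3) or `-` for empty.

Tick 1: [PARSE:P1(v=11,ok=F), VALIDATE:-, TRANSFORM:-, EMIT:-] out:-; in:P1
Tick 2: [PARSE:P2(v=18,ok=F), VALIDATE:P1(v=11,ok=F), TRANSFORM:-, EMIT:-] out:-; in:P2
Tick 3: [PARSE:P3(v=11,ok=F), VALIDATE:P2(v=18,ok=T), TRANSFORM:P1(v=0,ok=F), EMIT:-] out:-; in:P3
Tick 4: [PARSE:P4(v=11,ok=F), VALIDATE:P3(v=11,ok=F), TRANSFORM:P2(v=54,ok=T), EMIT:P1(v=0,ok=F)] out:-; in:P4
At end of tick 4: ['P4', 'P3', 'P2', 'P1']

Answer: P4 P3 P2 P1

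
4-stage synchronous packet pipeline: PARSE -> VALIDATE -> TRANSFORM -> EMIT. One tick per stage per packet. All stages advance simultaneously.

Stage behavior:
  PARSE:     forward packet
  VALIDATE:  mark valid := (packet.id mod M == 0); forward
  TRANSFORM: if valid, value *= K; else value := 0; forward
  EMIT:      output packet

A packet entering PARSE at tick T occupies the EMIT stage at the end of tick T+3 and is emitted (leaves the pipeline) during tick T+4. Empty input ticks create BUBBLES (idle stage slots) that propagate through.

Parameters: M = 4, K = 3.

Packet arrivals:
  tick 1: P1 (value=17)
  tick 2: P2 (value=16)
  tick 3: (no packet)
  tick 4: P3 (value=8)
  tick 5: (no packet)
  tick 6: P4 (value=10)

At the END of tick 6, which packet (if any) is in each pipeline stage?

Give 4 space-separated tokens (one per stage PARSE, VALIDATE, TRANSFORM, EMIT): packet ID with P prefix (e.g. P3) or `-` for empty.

Tick 1: [PARSE:P1(v=17,ok=F), VALIDATE:-, TRANSFORM:-, EMIT:-] out:-; in:P1
Tick 2: [PARSE:P2(v=16,ok=F), VALIDATE:P1(v=17,ok=F), TRANSFORM:-, EMIT:-] out:-; in:P2
Tick 3: [PARSE:-, VALIDATE:P2(v=16,ok=F), TRANSFORM:P1(v=0,ok=F), EMIT:-] out:-; in:-
Tick 4: [PARSE:P3(v=8,ok=F), VALIDATE:-, TRANSFORM:P2(v=0,ok=F), EMIT:P1(v=0,ok=F)] out:-; in:P3
Tick 5: [PARSE:-, VALIDATE:P3(v=8,ok=F), TRANSFORM:-, EMIT:P2(v=0,ok=F)] out:P1(v=0); in:-
Tick 6: [PARSE:P4(v=10,ok=F), VALIDATE:-, TRANSFORM:P3(v=0,ok=F), EMIT:-] out:P2(v=0); in:P4
At end of tick 6: ['P4', '-', 'P3', '-']

Answer: P4 - P3 -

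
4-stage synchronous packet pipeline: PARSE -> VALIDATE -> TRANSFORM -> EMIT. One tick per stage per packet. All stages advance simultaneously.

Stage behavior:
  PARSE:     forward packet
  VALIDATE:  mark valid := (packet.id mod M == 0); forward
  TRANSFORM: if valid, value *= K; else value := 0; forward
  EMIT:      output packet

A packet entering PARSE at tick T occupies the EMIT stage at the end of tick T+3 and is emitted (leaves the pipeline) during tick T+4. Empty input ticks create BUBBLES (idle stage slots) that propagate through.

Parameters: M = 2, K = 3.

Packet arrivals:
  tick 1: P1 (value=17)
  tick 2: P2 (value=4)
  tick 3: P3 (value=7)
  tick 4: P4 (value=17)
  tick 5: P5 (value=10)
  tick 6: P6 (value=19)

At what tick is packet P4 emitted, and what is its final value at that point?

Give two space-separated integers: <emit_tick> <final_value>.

Answer: 8 51

Derivation:
Tick 1: [PARSE:P1(v=17,ok=F), VALIDATE:-, TRANSFORM:-, EMIT:-] out:-; in:P1
Tick 2: [PARSE:P2(v=4,ok=F), VALIDATE:P1(v=17,ok=F), TRANSFORM:-, EMIT:-] out:-; in:P2
Tick 3: [PARSE:P3(v=7,ok=F), VALIDATE:P2(v=4,ok=T), TRANSFORM:P1(v=0,ok=F), EMIT:-] out:-; in:P3
Tick 4: [PARSE:P4(v=17,ok=F), VALIDATE:P3(v=7,ok=F), TRANSFORM:P2(v=12,ok=T), EMIT:P1(v=0,ok=F)] out:-; in:P4
Tick 5: [PARSE:P5(v=10,ok=F), VALIDATE:P4(v=17,ok=T), TRANSFORM:P3(v=0,ok=F), EMIT:P2(v=12,ok=T)] out:P1(v=0); in:P5
Tick 6: [PARSE:P6(v=19,ok=F), VALIDATE:P5(v=10,ok=F), TRANSFORM:P4(v=51,ok=T), EMIT:P3(v=0,ok=F)] out:P2(v=12); in:P6
Tick 7: [PARSE:-, VALIDATE:P6(v=19,ok=T), TRANSFORM:P5(v=0,ok=F), EMIT:P4(v=51,ok=T)] out:P3(v=0); in:-
Tick 8: [PARSE:-, VALIDATE:-, TRANSFORM:P6(v=57,ok=T), EMIT:P5(v=0,ok=F)] out:P4(v=51); in:-
Tick 9: [PARSE:-, VALIDATE:-, TRANSFORM:-, EMIT:P6(v=57,ok=T)] out:P5(v=0); in:-
Tick 10: [PARSE:-, VALIDATE:-, TRANSFORM:-, EMIT:-] out:P6(v=57); in:-
P4: arrives tick 4, valid=True (id=4, id%2=0), emit tick 8, final value 51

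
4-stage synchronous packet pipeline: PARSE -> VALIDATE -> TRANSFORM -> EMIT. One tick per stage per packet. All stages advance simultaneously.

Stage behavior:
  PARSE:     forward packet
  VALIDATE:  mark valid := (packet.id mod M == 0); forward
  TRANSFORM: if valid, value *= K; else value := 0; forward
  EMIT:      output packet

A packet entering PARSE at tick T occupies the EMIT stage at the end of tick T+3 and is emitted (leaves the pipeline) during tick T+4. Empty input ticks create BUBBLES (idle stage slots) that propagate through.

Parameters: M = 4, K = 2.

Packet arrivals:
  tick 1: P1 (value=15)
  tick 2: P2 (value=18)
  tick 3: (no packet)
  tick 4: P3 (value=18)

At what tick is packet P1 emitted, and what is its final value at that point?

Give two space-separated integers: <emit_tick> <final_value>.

Answer: 5 0

Derivation:
Tick 1: [PARSE:P1(v=15,ok=F), VALIDATE:-, TRANSFORM:-, EMIT:-] out:-; in:P1
Tick 2: [PARSE:P2(v=18,ok=F), VALIDATE:P1(v=15,ok=F), TRANSFORM:-, EMIT:-] out:-; in:P2
Tick 3: [PARSE:-, VALIDATE:P2(v=18,ok=F), TRANSFORM:P1(v=0,ok=F), EMIT:-] out:-; in:-
Tick 4: [PARSE:P3(v=18,ok=F), VALIDATE:-, TRANSFORM:P2(v=0,ok=F), EMIT:P1(v=0,ok=F)] out:-; in:P3
Tick 5: [PARSE:-, VALIDATE:P3(v=18,ok=F), TRANSFORM:-, EMIT:P2(v=0,ok=F)] out:P1(v=0); in:-
Tick 6: [PARSE:-, VALIDATE:-, TRANSFORM:P3(v=0,ok=F), EMIT:-] out:P2(v=0); in:-
Tick 7: [PARSE:-, VALIDATE:-, TRANSFORM:-, EMIT:P3(v=0,ok=F)] out:-; in:-
Tick 8: [PARSE:-, VALIDATE:-, TRANSFORM:-, EMIT:-] out:P3(v=0); in:-
P1: arrives tick 1, valid=False (id=1, id%4=1), emit tick 5, final value 0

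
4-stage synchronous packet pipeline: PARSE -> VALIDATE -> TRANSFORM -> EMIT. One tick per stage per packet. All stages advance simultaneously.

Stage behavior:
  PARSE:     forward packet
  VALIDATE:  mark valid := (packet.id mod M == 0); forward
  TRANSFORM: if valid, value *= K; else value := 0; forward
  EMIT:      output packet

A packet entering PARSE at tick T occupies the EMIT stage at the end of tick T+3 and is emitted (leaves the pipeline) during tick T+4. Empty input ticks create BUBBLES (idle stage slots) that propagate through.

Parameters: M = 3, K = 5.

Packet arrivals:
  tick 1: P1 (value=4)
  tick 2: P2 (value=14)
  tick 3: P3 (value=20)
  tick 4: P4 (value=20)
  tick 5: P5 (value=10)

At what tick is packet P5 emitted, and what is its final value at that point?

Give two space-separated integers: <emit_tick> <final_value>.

Tick 1: [PARSE:P1(v=4,ok=F), VALIDATE:-, TRANSFORM:-, EMIT:-] out:-; in:P1
Tick 2: [PARSE:P2(v=14,ok=F), VALIDATE:P1(v=4,ok=F), TRANSFORM:-, EMIT:-] out:-; in:P2
Tick 3: [PARSE:P3(v=20,ok=F), VALIDATE:P2(v=14,ok=F), TRANSFORM:P1(v=0,ok=F), EMIT:-] out:-; in:P3
Tick 4: [PARSE:P4(v=20,ok=F), VALIDATE:P3(v=20,ok=T), TRANSFORM:P2(v=0,ok=F), EMIT:P1(v=0,ok=F)] out:-; in:P4
Tick 5: [PARSE:P5(v=10,ok=F), VALIDATE:P4(v=20,ok=F), TRANSFORM:P3(v=100,ok=T), EMIT:P2(v=0,ok=F)] out:P1(v=0); in:P5
Tick 6: [PARSE:-, VALIDATE:P5(v=10,ok=F), TRANSFORM:P4(v=0,ok=F), EMIT:P3(v=100,ok=T)] out:P2(v=0); in:-
Tick 7: [PARSE:-, VALIDATE:-, TRANSFORM:P5(v=0,ok=F), EMIT:P4(v=0,ok=F)] out:P3(v=100); in:-
Tick 8: [PARSE:-, VALIDATE:-, TRANSFORM:-, EMIT:P5(v=0,ok=F)] out:P4(v=0); in:-
Tick 9: [PARSE:-, VALIDATE:-, TRANSFORM:-, EMIT:-] out:P5(v=0); in:-
P5: arrives tick 5, valid=False (id=5, id%3=2), emit tick 9, final value 0

Answer: 9 0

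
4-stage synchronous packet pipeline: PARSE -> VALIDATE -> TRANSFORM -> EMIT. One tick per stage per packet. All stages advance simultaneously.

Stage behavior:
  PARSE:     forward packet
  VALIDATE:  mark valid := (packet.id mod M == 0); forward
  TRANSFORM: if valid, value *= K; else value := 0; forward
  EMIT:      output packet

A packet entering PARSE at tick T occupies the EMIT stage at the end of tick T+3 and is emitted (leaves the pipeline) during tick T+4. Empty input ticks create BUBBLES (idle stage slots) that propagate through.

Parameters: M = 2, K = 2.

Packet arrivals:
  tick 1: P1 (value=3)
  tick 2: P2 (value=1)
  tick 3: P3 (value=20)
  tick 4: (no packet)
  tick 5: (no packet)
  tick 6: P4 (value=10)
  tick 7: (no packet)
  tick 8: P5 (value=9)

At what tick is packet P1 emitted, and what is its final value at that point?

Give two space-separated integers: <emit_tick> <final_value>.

Tick 1: [PARSE:P1(v=3,ok=F), VALIDATE:-, TRANSFORM:-, EMIT:-] out:-; in:P1
Tick 2: [PARSE:P2(v=1,ok=F), VALIDATE:P1(v=3,ok=F), TRANSFORM:-, EMIT:-] out:-; in:P2
Tick 3: [PARSE:P3(v=20,ok=F), VALIDATE:P2(v=1,ok=T), TRANSFORM:P1(v=0,ok=F), EMIT:-] out:-; in:P3
Tick 4: [PARSE:-, VALIDATE:P3(v=20,ok=F), TRANSFORM:P2(v=2,ok=T), EMIT:P1(v=0,ok=F)] out:-; in:-
Tick 5: [PARSE:-, VALIDATE:-, TRANSFORM:P3(v=0,ok=F), EMIT:P2(v=2,ok=T)] out:P1(v=0); in:-
Tick 6: [PARSE:P4(v=10,ok=F), VALIDATE:-, TRANSFORM:-, EMIT:P3(v=0,ok=F)] out:P2(v=2); in:P4
Tick 7: [PARSE:-, VALIDATE:P4(v=10,ok=T), TRANSFORM:-, EMIT:-] out:P3(v=0); in:-
Tick 8: [PARSE:P5(v=9,ok=F), VALIDATE:-, TRANSFORM:P4(v=20,ok=T), EMIT:-] out:-; in:P5
Tick 9: [PARSE:-, VALIDATE:P5(v=9,ok=F), TRANSFORM:-, EMIT:P4(v=20,ok=T)] out:-; in:-
Tick 10: [PARSE:-, VALIDATE:-, TRANSFORM:P5(v=0,ok=F), EMIT:-] out:P4(v=20); in:-
Tick 11: [PARSE:-, VALIDATE:-, TRANSFORM:-, EMIT:P5(v=0,ok=F)] out:-; in:-
Tick 12: [PARSE:-, VALIDATE:-, TRANSFORM:-, EMIT:-] out:P5(v=0); in:-
P1: arrives tick 1, valid=False (id=1, id%2=1), emit tick 5, final value 0

Answer: 5 0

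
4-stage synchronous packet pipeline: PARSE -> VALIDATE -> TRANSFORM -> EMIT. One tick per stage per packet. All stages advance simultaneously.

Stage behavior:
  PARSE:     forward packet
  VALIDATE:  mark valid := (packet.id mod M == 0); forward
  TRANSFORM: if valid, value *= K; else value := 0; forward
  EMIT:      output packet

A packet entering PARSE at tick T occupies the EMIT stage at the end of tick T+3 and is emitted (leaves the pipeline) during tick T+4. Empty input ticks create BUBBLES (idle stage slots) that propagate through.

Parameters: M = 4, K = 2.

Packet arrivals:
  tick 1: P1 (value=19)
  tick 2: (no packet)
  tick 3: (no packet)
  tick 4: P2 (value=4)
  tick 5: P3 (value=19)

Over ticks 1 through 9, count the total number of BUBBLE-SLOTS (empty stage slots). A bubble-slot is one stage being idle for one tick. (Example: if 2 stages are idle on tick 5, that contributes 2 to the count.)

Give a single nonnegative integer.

Tick 1: [PARSE:P1(v=19,ok=F), VALIDATE:-, TRANSFORM:-, EMIT:-] out:-; bubbles=3
Tick 2: [PARSE:-, VALIDATE:P1(v=19,ok=F), TRANSFORM:-, EMIT:-] out:-; bubbles=3
Tick 3: [PARSE:-, VALIDATE:-, TRANSFORM:P1(v=0,ok=F), EMIT:-] out:-; bubbles=3
Tick 4: [PARSE:P2(v=4,ok=F), VALIDATE:-, TRANSFORM:-, EMIT:P1(v=0,ok=F)] out:-; bubbles=2
Tick 5: [PARSE:P3(v=19,ok=F), VALIDATE:P2(v=4,ok=F), TRANSFORM:-, EMIT:-] out:P1(v=0); bubbles=2
Tick 6: [PARSE:-, VALIDATE:P3(v=19,ok=F), TRANSFORM:P2(v=0,ok=F), EMIT:-] out:-; bubbles=2
Tick 7: [PARSE:-, VALIDATE:-, TRANSFORM:P3(v=0,ok=F), EMIT:P2(v=0,ok=F)] out:-; bubbles=2
Tick 8: [PARSE:-, VALIDATE:-, TRANSFORM:-, EMIT:P3(v=0,ok=F)] out:P2(v=0); bubbles=3
Tick 9: [PARSE:-, VALIDATE:-, TRANSFORM:-, EMIT:-] out:P3(v=0); bubbles=4
Total bubble-slots: 24

Answer: 24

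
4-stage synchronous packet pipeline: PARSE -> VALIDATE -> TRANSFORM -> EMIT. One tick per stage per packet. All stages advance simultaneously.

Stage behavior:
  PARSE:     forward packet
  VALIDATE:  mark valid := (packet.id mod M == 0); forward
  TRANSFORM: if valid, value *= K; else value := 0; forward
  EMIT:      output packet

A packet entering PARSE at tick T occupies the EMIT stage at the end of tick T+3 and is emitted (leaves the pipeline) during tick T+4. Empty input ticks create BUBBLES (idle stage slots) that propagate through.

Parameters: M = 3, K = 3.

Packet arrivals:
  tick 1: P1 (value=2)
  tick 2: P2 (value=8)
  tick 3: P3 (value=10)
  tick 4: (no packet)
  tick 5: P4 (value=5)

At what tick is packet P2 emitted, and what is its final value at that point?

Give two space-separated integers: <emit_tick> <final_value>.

Answer: 6 0

Derivation:
Tick 1: [PARSE:P1(v=2,ok=F), VALIDATE:-, TRANSFORM:-, EMIT:-] out:-; in:P1
Tick 2: [PARSE:P2(v=8,ok=F), VALIDATE:P1(v=2,ok=F), TRANSFORM:-, EMIT:-] out:-; in:P2
Tick 3: [PARSE:P3(v=10,ok=F), VALIDATE:P2(v=8,ok=F), TRANSFORM:P1(v=0,ok=F), EMIT:-] out:-; in:P3
Tick 4: [PARSE:-, VALIDATE:P3(v=10,ok=T), TRANSFORM:P2(v=0,ok=F), EMIT:P1(v=0,ok=F)] out:-; in:-
Tick 5: [PARSE:P4(v=5,ok=F), VALIDATE:-, TRANSFORM:P3(v=30,ok=T), EMIT:P2(v=0,ok=F)] out:P1(v=0); in:P4
Tick 6: [PARSE:-, VALIDATE:P4(v=5,ok=F), TRANSFORM:-, EMIT:P3(v=30,ok=T)] out:P2(v=0); in:-
Tick 7: [PARSE:-, VALIDATE:-, TRANSFORM:P4(v=0,ok=F), EMIT:-] out:P3(v=30); in:-
Tick 8: [PARSE:-, VALIDATE:-, TRANSFORM:-, EMIT:P4(v=0,ok=F)] out:-; in:-
Tick 9: [PARSE:-, VALIDATE:-, TRANSFORM:-, EMIT:-] out:P4(v=0); in:-
P2: arrives tick 2, valid=False (id=2, id%3=2), emit tick 6, final value 0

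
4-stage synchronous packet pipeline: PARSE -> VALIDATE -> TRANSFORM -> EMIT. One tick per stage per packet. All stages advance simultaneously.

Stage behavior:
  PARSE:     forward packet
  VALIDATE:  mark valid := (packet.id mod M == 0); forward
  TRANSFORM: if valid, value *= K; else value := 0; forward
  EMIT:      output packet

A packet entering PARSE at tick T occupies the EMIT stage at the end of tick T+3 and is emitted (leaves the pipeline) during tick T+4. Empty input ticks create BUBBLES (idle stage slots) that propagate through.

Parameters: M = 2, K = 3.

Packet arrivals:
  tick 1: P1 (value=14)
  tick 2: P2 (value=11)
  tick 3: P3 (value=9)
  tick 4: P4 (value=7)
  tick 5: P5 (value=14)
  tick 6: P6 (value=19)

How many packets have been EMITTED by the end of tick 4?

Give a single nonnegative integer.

Tick 1: [PARSE:P1(v=14,ok=F), VALIDATE:-, TRANSFORM:-, EMIT:-] out:-; in:P1
Tick 2: [PARSE:P2(v=11,ok=F), VALIDATE:P1(v=14,ok=F), TRANSFORM:-, EMIT:-] out:-; in:P2
Tick 3: [PARSE:P3(v=9,ok=F), VALIDATE:P2(v=11,ok=T), TRANSFORM:P1(v=0,ok=F), EMIT:-] out:-; in:P3
Tick 4: [PARSE:P4(v=7,ok=F), VALIDATE:P3(v=9,ok=F), TRANSFORM:P2(v=33,ok=T), EMIT:P1(v=0,ok=F)] out:-; in:P4
Emitted by tick 4: []

Answer: 0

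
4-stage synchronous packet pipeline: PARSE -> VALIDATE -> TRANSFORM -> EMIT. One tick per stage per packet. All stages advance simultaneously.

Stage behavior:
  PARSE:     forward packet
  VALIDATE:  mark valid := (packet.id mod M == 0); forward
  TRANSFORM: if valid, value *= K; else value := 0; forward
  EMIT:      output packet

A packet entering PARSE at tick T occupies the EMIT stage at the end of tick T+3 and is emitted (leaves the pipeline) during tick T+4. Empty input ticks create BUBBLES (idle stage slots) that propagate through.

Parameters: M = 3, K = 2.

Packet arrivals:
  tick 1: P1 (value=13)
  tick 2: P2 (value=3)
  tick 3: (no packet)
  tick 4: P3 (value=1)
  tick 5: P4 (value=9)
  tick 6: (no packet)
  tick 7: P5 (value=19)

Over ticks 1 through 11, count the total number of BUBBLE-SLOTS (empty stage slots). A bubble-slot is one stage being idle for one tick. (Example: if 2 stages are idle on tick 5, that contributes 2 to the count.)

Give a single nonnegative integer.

Answer: 24

Derivation:
Tick 1: [PARSE:P1(v=13,ok=F), VALIDATE:-, TRANSFORM:-, EMIT:-] out:-; bubbles=3
Tick 2: [PARSE:P2(v=3,ok=F), VALIDATE:P1(v=13,ok=F), TRANSFORM:-, EMIT:-] out:-; bubbles=2
Tick 3: [PARSE:-, VALIDATE:P2(v=3,ok=F), TRANSFORM:P1(v=0,ok=F), EMIT:-] out:-; bubbles=2
Tick 4: [PARSE:P3(v=1,ok=F), VALIDATE:-, TRANSFORM:P2(v=0,ok=F), EMIT:P1(v=0,ok=F)] out:-; bubbles=1
Tick 5: [PARSE:P4(v=9,ok=F), VALIDATE:P3(v=1,ok=T), TRANSFORM:-, EMIT:P2(v=0,ok=F)] out:P1(v=0); bubbles=1
Tick 6: [PARSE:-, VALIDATE:P4(v=9,ok=F), TRANSFORM:P3(v=2,ok=T), EMIT:-] out:P2(v=0); bubbles=2
Tick 7: [PARSE:P5(v=19,ok=F), VALIDATE:-, TRANSFORM:P4(v=0,ok=F), EMIT:P3(v=2,ok=T)] out:-; bubbles=1
Tick 8: [PARSE:-, VALIDATE:P5(v=19,ok=F), TRANSFORM:-, EMIT:P4(v=0,ok=F)] out:P3(v=2); bubbles=2
Tick 9: [PARSE:-, VALIDATE:-, TRANSFORM:P5(v=0,ok=F), EMIT:-] out:P4(v=0); bubbles=3
Tick 10: [PARSE:-, VALIDATE:-, TRANSFORM:-, EMIT:P5(v=0,ok=F)] out:-; bubbles=3
Tick 11: [PARSE:-, VALIDATE:-, TRANSFORM:-, EMIT:-] out:P5(v=0); bubbles=4
Total bubble-slots: 24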